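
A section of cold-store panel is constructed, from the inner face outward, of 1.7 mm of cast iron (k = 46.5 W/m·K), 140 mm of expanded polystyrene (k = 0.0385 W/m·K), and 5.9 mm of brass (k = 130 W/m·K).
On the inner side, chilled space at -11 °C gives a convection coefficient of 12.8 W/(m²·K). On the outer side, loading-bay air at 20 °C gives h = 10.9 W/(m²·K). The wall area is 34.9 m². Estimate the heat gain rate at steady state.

Q ≈ 284 W

Series thermal resistances:
R_inner film = 1/(h_i·A) = 1/(12.8×34.9) = 0.002239 K/W
R_cast iron = L/(kA) = 0.0017/(46.5×34.9) = 1.048×10^-6 K/W
R_expanded polystyrene = L/(kA) = 0.14/(0.0385×34.9) = 0.1042 K/W
R_brass = L/(kA) = 0.0059/(130×34.9) = 1.3×10^-6 K/W
R_outer film = 1/(h_o·A) = 1/(10.9×34.9) = 0.002629 K/W
R_total = 0.1091 K/W
Q = ΔT / R_total = 31 / 0.1091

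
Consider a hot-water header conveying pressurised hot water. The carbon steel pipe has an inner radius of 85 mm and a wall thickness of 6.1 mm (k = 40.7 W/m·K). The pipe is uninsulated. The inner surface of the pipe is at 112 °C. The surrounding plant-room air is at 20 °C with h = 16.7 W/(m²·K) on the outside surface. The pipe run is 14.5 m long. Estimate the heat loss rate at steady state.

Q ≈ 12700 W

For a radial system each layer contributes R = ln(r_out/r_in)/(2πkL); films add R = 1/(hA).
R_carbon steel pipe wall = ln(91.1/85)/(2π×40.7×14.5) = 1.869×10^-5 K/W
R_outer film = 1/(h_o·2πr_oL) = 1/(16.7×2π×0.0911×14.5) = 0.007215 K/W
R_total = 0.007233 K/W
Q = ΔT/R_total = 92/0.007233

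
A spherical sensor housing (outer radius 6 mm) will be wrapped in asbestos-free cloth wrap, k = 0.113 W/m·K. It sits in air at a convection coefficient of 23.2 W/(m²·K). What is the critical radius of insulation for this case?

For a sphere r_cr = 2k/h = 2×0.113/23.2
r_cr = 9.74 mm; since the bare radius (6 mm) is below r_cr, adding a thin layer of insulation will *increase* heat loss.

r_cr ≈ 9.74 mm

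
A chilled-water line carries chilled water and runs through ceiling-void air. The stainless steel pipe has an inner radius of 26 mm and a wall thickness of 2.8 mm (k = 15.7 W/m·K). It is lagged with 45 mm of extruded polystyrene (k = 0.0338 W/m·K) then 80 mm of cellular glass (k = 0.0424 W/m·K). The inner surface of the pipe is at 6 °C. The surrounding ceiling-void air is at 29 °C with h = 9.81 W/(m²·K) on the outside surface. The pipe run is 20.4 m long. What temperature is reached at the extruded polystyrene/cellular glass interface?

For a radial system each layer contributes R = ln(r_out/r_in)/(2πkL); films add R = 1/(hA).
R_stainless steel pipe wall = ln(28.8/26)/(2π×15.7×20.4) = 5.082×10^-5 K/W
R_extruded polystyrene = ln(73.8/28.8)/(2π×0.0338×20.4) = 0.2172 K/W
R_cellular glass = ln(153.8/73.8)/(2π×0.0424×20.4) = 0.1351 K/W
R_outer film = 1/(h_o·2πr_oL) = 1/(9.81×2π×0.1538×20.4) = 0.005171 K/W
R_total = 0.3575 K/W
Q = ΔT/R_total = 23/0.3575
Q = 64.3 W
T_interface = T_inner + Q·ΣR(inner→interface) = 6 + 64.3×0.2172

T ≈ 20 °C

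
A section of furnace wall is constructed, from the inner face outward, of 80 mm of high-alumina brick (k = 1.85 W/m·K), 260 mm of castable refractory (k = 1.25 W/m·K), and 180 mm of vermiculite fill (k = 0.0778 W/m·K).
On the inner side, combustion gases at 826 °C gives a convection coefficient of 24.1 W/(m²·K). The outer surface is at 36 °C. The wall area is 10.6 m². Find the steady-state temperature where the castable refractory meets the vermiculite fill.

T ≈ 737 °C

Thermal resistances in series:
R_inner film = 1/(h_i·A) = 1/(24.1×10.6) = 0.003915 K/W
R_high-alumina brick = L/(kA) = 0.08/(1.85×10.6) = 0.00408 K/W
R_castable refractory = L/(kA) = 0.26/(1.25×10.6) = 0.01962 K/W
R_vermiculite fill = L/(kA) = 0.18/(0.0778×10.6) = 0.2183 K/W
R_total = 0.2459 K/W;  Q = ΔT/R_total = 790/0.2459 = 3213 W
T_interface = T_inner − Q·ΣR(inner→interface) = 826 − 3210×0.02762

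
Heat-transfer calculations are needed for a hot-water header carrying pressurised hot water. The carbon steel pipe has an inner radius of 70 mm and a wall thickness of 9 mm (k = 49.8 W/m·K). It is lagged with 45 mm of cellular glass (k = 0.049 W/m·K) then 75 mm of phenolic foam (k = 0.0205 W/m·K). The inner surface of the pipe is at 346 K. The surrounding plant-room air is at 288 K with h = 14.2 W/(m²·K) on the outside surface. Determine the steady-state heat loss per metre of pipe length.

q′ ≈ 11.2 W/m

Cylindrical conduction, so R = ln(r₂/r₁)/(2πkL) per layer, in series:
R_carbon steel pipe wall = ln(79/70)/(2π×49.8×1) = 3.866×10^-4 K/W
R_cellular glass = ln(124/79)/(2π×0.049×1) = 1.464 K/W
R_phenolic foam = ln(199/124)/(2π×0.0205×1) = 3.672 K/W
R_outer film = 1/(h_o·2πr_oL) = 1/(14.2×2π×0.199×1) = 0.05632 K/W
R_total = 5.193 K/W
Q = ΔT/R_total = 58/5.193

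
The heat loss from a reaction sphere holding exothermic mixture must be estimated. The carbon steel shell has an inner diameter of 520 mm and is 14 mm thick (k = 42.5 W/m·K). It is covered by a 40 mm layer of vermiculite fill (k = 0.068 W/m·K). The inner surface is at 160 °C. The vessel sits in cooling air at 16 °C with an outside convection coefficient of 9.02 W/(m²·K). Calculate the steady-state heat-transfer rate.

Q ≈ 227 W

Spherical conduction: R = (1/r_in − 1/r_out)/(4πk) per layer; series-sum.
R_carbon steel shell = (1/0.26 − 1/0.274)/(4π×42.5) = 3.68×10^-4 K/W
R_vermiculite fill = (1/0.274 − 1/0.314)/(4π×0.068) = 0.5441 K/W
R_outer film = 1/(h·4πr_o²) = 1/(9.02×4π×0.314²) = 0.08948 K/W
R_total = 0.6339 K/W
Q = ΔT/R_total = 144/0.6339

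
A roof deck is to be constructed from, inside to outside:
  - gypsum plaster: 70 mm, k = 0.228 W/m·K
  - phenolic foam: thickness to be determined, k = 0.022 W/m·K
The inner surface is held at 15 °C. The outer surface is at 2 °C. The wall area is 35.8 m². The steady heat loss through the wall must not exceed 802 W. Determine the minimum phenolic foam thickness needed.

L ≈ 6.01 mm

Model the wall as resistances in series:
R_gypsum plaster = L/(kA) = 0.07/(0.228×35.8) = 0.008576 K/W
Sum of the known resistances R_other = 0.008576 K/W
Required total resistance R_tot = ΔT/Q_allow = 13/802 = 0.01621 K/W
R_phenolic foam = R_tot − R_other = 0.007634 K/W
L = R·k·A = 0.007634×0.022×35.8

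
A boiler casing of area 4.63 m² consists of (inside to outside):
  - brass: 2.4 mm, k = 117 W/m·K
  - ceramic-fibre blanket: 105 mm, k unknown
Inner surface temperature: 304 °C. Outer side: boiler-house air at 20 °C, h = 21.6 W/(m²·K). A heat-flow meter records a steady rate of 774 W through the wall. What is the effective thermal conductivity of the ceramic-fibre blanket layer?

k ≈ 0.0635 W/(m·K)

Treating each layer as a thermal resistance in series:
R_brass = L/(kA) = 0.0024/(117×4.63) = 4.43×10^-6 K/W
R_outer film = 1/(h_o·A) = 1/(21.6×4.63) = 0.009999 K/W
Sum of known resistances R_other = 0.01 K/W
Total R = ΔT/Q = 284/774 = 0.3669 K/W
R_ceramic-fibre blanket = R_total − R_other = 0.3569 K/W
k = L/(R·A) = 0.105/(0.3569×4.63)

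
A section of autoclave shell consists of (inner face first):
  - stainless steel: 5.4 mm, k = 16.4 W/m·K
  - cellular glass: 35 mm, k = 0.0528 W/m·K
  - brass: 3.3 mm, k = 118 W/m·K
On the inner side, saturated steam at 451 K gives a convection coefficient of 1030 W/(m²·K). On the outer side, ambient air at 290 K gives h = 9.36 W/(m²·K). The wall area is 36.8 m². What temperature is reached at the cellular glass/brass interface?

Thermal resistances in series:
R_inner film = 1/(h_i·A) = 1/(1030×36.8) = 2.638×10^-5 K/W
R_stainless steel = L/(kA) = 0.0054/(16.4×36.8) = 8.948×10^-6 K/W
R_cellular glass = L/(kA) = 0.035/(0.0528×36.8) = 0.01801 K/W
R_brass = L/(kA) = 0.0033/(118×36.8) = 7.599×10^-7 K/W
R_outer film = 1/(h_o·A) = 1/(9.36×36.8) = 0.002903 K/W
R_total = 0.02095 K/W;  Q = ΔT/R_total = 161/0.02095 = 7684 W
T_interface = T_inner − Q·ΣR(inner→interface) = 451 − 7680×0.01805

T ≈ 312 K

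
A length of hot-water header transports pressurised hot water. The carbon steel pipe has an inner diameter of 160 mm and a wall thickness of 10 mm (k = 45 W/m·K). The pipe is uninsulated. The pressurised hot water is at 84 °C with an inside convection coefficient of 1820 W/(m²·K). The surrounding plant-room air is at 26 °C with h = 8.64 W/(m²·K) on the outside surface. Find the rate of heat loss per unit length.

Per-layer cylindrical resistances, series-summed:
R_inner film = 1/(h_i·2πr₁L) = 1/(1820×2π×0.08×1) = 0.001093 K/W
R_carbon steel pipe wall = ln(90/80)/(2π×45×1) = 4.166×10^-4 K/W
R_outer film = 1/(h_o·2πr_oL) = 1/(8.64×2π×0.09×1) = 0.2047 K/W
R_total = 0.2062 K/W
Q = ΔT/R_total = 58/0.2062

q′ ≈ 281 W/m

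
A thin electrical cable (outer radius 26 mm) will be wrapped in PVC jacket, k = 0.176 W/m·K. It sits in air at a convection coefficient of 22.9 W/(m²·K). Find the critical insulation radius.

r_cr ≈ 7.69 mm

For a cylinder r_cr = k/h = 0.176/22.9
r_cr = 7.69 mm; since the bare radius (26 mm) is above r_cr, any added insulation will reduce heat loss.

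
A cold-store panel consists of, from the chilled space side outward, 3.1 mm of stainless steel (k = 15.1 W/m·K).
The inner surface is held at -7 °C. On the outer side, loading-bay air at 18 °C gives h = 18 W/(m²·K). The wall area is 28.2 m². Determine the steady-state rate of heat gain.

Thermal resistances in series:
R_stainless steel = L/(kA) = 0.0031/(15.1×28.2) = 7.28×10^-6 K/W
R_outer film = 1/(h_o·A) = 1/(18×28.2) = 0.00197 K/W
R_total = 0.001977 K/W
Q = ΔT / R_total = 25 / 0.001977

Q ≈ 12600 W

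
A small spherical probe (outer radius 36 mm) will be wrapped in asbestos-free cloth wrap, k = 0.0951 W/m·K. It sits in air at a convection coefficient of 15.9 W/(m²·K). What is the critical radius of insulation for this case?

For a sphere r_cr = 2k/h = 2×0.0951/15.9
r_cr = 12 mm; since the bare radius (36 mm) is above r_cr, any added insulation will reduce heat loss.

r_cr ≈ 12 mm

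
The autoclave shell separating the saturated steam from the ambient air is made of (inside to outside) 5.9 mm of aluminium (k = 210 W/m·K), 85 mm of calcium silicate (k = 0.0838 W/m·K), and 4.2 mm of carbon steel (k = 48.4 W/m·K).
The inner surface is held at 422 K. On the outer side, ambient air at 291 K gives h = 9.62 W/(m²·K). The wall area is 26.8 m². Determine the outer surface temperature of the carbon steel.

T ≈ 303 K

Series thermal resistances:
R_aluminium = L/(kA) = 0.0059/(210×26.8) = 1.048×10^-6 K/W
R_calcium silicate = L/(kA) = 0.085/(0.0838×26.8) = 0.03785 K/W
R_carbon steel = L/(kA) = 0.0042/(48.4×26.8) = 3.238×10^-6 K/W
R_outer film = 1/(h_o·A) = 1/(9.62×26.8) = 0.003879 K/W
R_total = 0.04173 K/W;  Q = ΔT/R_total = 131/0.04173 = 3139 W
T_interface = T_inner − Q·ΣR(inner→interface) = 422 − 3140×0.03785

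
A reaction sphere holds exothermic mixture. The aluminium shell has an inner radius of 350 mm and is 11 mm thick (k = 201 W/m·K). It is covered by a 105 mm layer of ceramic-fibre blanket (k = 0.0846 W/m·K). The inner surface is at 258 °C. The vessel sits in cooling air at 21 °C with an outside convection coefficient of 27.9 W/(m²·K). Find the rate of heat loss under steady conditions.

Spherical conduction: R = (1/r_in − 1/r_out)/(4πk) per layer; series-sum.
R_aluminium shell = (1/0.35 − 1/0.361)/(4π×201) = 3.447×10^-5 K/W
R_ceramic-fibre blanket = (1/0.361 − 1/0.466)/(4π×0.0846) = 0.5871 K/W
R_outer film = 1/(h·4πr_o²) = 1/(27.9×4π×0.466²) = 0.01313 K/W
R_total = 0.6003 K/W
Q = ΔT/R_total = 237/0.6003

Q ≈ 395 W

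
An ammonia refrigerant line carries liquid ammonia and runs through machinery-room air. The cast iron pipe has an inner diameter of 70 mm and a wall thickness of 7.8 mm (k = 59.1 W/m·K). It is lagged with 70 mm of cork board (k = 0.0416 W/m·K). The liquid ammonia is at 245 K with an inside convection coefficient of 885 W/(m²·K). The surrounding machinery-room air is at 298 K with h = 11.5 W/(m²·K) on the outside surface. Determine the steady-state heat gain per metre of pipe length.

q′ ≈ 13.8 W/m

Cylindrical conduction, so R = ln(r₂/r₁)/(2πkL) per layer, in series:
R_inner film = 1/(h_i·2πr₁L) = 1/(885×2π×0.035×1) = 0.005138 K/W
R_cast iron pipe wall = ln(42.8/35)/(2π×59.1×1) = 5.418×10^-4 K/W
R_cork board = ln(112.8/42.8)/(2π×0.0416×1) = 3.708 K/W
R_outer film = 1/(h_o·2πr_oL) = 1/(11.5×2π×0.1128×1) = 0.1227 K/W
R_total = 3.836 K/W
Q = ΔT/R_total = 53/3.836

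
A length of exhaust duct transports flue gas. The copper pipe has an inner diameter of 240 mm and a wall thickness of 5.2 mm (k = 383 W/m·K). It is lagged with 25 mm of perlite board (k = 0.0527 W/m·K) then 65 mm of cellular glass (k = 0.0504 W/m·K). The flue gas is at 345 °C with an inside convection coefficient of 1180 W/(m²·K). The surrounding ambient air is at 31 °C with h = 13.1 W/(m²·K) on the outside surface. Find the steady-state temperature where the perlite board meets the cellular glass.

T ≈ 246 °C

Radial resistances (cylindrical: R_cond = ln(r_o/r_i)/(2πkL), R_conv = 1/(h·2πrL)):
R_inner film = 1/(h_i·2πr₁L) = 1/(1180×2π×0.12×1) = 0.001124 K/W
R_copper pipe wall = ln(125.2/120)/(2π×383×1) = 1.763×10^-5 K/W
R_perlite board = ln(150.2/125.2)/(2π×0.0527×1) = 0.5498 K/W
R_cellular glass = ln(215.2/150.2)/(2π×0.0504×1) = 1.136 K/W
R_outer film = 1/(h_o·2πr_oL) = 1/(13.1×2π×0.2152×1) = 0.05646 K/W
R_total = 1.743 K/W
Q = ΔT/R_total = 314/1.743
Q = 180 W/m
T_interface = T_inner − Q·ΣR(inner→interface) = 345 − 180×0.551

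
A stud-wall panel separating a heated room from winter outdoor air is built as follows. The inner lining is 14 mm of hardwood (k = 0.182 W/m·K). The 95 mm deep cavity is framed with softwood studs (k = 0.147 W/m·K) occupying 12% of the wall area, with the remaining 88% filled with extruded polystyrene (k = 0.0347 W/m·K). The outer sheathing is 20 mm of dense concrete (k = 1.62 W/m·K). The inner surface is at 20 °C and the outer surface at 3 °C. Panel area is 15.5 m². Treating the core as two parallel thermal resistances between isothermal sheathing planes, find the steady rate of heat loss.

Q ≈ 128 W

Sheathing layers in series; stud and cavity paths in parallel between them.
R_inner = 0.014/(0.182×15.5) = 0.004963 K/W
R_stud  = 0.095/(0.147×0.12×15.5) = 0.3475 K/W
R_cav   = 0.095/(0.0347×0.88×15.5) = 0.2007 K/W
1/R_core = 1/R_stud + 1/R_cav → R_core = 0.1272 K/W
R_outer = 0.02/(1.62×15.5) = 7.965×10^-4 K/W
R_total = 0.133 K/W
Q = ΔT/R_total = 17/0.133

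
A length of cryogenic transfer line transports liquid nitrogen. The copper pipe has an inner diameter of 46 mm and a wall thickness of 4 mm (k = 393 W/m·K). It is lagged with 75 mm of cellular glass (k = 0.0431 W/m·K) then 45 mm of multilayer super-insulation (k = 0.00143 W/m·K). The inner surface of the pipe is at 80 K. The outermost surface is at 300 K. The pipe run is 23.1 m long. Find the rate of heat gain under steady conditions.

Q ≈ 111 W

For a radial system each layer contributes R = ln(r_out/r_in)/(2πkL); films add R = 1/(hA).
R_copper pipe wall = ln(27/23)/(2π×393×23.1) = 2.811×10^-6 K/W
R_cellular glass = ln(102/27)/(2π×0.0431×23.1) = 0.2125 K/W
R_multilayer super-insulation = ln(147/102)/(2π×0.00143×23.1) = 1.761 K/W
R_total = 1.973 K/W
Q = ΔT/R_total = 220/1.973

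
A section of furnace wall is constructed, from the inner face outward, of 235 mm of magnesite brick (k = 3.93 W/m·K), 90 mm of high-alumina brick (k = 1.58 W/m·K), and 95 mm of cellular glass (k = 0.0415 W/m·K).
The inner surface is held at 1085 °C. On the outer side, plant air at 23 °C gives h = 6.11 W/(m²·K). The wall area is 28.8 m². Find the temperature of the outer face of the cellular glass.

T ≈ 90.6 °C

Treating each layer as a thermal resistance in series:
R_magnesite brick = L/(kA) = 0.235/(3.93×28.8) = 0.002076 K/W
R_high-alumina brick = L/(kA) = 0.09/(1.58×28.8) = 0.001978 K/W
R_cellular glass = L/(kA) = 0.095/(0.0415×28.8) = 0.07948 K/W
R_outer film = 1/(h_o·A) = 1/(6.11×28.8) = 0.005683 K/W
R_total = 0.08922 K/W;  Q = ΔT/R_total = 1062/0.08922 = 11900 W
T_interface = T_inner − Q·ΣR(inner→interface) = 1085 − 11900×0.08354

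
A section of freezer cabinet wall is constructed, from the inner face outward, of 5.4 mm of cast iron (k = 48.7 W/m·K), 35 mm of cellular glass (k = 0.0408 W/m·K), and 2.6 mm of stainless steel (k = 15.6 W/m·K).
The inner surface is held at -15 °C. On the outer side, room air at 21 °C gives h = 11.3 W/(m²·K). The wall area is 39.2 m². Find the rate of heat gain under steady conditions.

Q ≈ 1490 W

Using the resistance-network approach (series):
R_cast iron = L/(kA) = 0.0054/(48.7×39.2) = 2.829×10^-6 K/W
R_cellular glass = L/(kA) = 0.035/(0.0408×39.2) = 0.02188 K/W
R_stainless steel = L/(kA) = 0.0026/(15.6×39.2) = 4.252×10^-6 K/W
R_outer film = 1/(h_o·A) = 1/(11.3×39.2) = 0.002258 K/W
R_total = 0.02415 K/W
Q = ΔT / R_total = 36 / 0.02415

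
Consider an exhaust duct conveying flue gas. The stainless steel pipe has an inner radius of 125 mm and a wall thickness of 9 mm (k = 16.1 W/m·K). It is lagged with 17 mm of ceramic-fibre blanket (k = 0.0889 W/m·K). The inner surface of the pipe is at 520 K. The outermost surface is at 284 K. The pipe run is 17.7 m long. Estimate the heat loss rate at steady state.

For a radial system each layer contributes R = ln(r_out/r_in)/(2πkL); films add R = 1/(hA).
R_stainless steel pipe wall = ln(134/125)/(2π×16.1×17.7) = 3.883×10^-5 K/W
R_ceramic-fibre blanket = ln(151/134)/(2π×0.0889×17.7) = 0.01208 K/W
R_total = 0.01212 K/W
Q = ΔT/R_total = 236/0.01212

Q ≈ 19500 W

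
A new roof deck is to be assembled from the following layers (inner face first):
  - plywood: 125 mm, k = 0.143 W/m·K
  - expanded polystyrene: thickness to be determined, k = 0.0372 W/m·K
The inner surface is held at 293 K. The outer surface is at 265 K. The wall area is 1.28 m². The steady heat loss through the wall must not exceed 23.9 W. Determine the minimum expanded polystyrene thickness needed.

L ≈ 23.3 mm

Thermal resistances in series:
R_plywood = L/(kA) = 0.125/(0.143×1.28) = 0.6829 K/W
Sum of the known resistances R_other = 0.6829 K/W
Required total resistance R_tot = ΔT/Q_allow = 28/23.9 = 1.172 K/W
R_expanded polystyrene = R_tot − R_other = 0.4886 K/W
L = R·k·A = 0.4886×0.0372×1.28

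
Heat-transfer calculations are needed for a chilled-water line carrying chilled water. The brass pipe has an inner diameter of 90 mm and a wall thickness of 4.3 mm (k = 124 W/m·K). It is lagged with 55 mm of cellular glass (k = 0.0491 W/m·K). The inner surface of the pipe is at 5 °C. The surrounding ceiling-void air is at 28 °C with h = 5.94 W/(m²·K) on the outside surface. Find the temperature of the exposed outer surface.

Per-layer cylindrical resistances, series-summed:
R_brass pipe wall = ln(49.3/45)/(2π×124×1) = 1.171×10^-4 K/W
R_cellular glass = ln(104.3/49.3)/(2π×0.0491×1) = 2.429 K/W
R_outer film = 1/(h_o·2πr_oL) = 1/(5.94×2π×0.1043×1) = 0.2569 K/W
R_total = 2.686 K/W
Q = ΔT/R_total = 23/2.686
Q = 8.56 W/m
T_interface = T_inner + Q·ΣR(inner→interface) = 5 + 8.56×2.429

T ≈ 25.8 °C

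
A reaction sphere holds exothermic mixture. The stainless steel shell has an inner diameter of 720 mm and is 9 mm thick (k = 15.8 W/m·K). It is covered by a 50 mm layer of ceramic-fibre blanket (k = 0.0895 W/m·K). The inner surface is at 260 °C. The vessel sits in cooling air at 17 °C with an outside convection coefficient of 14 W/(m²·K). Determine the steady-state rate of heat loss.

Each spherical layer contributes R = (1/r_i − 1/r_o)/(4πk):
R_stainless steel shell = (1/0.36 − 1/0.369)/(4π×15.8) = 3.412×10^-4 K/W
R_ceramic-fibre blanket = (1/0.369 − 1/0.419)/(4π×0.0895) = 0.2875 K/W
R_outer film = 1/(h·4πr_o²) = 1/(14×4π×0.419²) = 0.03238 K/W
R_total = 0.3203 K/W
Q = ΔT/R_total = 243/0.3203

Q ≈ 759 W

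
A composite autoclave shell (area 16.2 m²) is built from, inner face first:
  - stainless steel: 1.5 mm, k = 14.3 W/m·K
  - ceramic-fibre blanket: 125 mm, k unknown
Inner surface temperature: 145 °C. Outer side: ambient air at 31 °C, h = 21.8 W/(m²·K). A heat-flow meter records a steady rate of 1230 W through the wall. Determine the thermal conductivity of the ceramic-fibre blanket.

Using the resistance-network approach (series):
R_stainless steel = L/(kA) = 0.0015/(14.3×16.2) = 6.475×10^-6 K/W
R_outer film = 1/(h_o·A) = 1/(21.8×16.2) = 0.002832 K/W
Sum of known resistances R_other = 0.002838 K/W
Total R = ΔT/Q = 114/1230 = 0.09268 K/W
R_ceramic-fibre blanket = R_total − R_other = 0.08984 K/W
k = L/(R·A) = 0.125/(0.08984×16.2)

k ≈ 0.0859 W/(m·K)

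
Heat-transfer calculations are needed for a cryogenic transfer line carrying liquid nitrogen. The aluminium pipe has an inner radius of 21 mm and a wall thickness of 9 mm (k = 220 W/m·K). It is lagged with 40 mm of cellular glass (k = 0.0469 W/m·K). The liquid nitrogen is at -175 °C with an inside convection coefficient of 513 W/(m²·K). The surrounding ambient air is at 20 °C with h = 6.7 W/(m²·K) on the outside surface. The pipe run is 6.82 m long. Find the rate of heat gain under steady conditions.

Per-layer cylindrical resistances, series-summed:
R_inner film = 1/(h_i·2πr₁L) = 1/(513×2π×0.021×6.82) = 0.002166 K/W
R_aluminium pipe wall = ln(30/21)/(2π×220×6.82) = 3.783×10^-5 K/W
R_cellular glass = ln(70/30)/(2π×0.0469×6.82) = 0.4216 K/W
R_outer film = 1/(h_o·2πr_oL) = 1/(6.7×2π×0.07×6.82) = 0.04976 K/W
R_total = 0.4736 K/W
Q = ΔT/R_total = 195/0.4736

Q ≈ 412 W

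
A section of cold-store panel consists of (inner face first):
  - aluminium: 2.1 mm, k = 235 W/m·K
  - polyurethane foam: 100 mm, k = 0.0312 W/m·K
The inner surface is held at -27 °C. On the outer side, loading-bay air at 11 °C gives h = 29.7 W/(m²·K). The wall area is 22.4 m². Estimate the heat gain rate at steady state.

Thermal resistances in series:
R_aluminium = L/(kA) = 0.0021/(235×22.4) = 3.989×10^-7 K/W
R_polyurethane foam = L/(kA) = 0.1/(0.0312×22.4) = 0.1431 K/W
R_outer film = 1/(h_o·A) = 1/(29.7×22.4) = 0.001503 K/W
R_total = 0.1446 K/W
Q = ΔT / R_total = 38 / 0.1446

Q ≈ 263 W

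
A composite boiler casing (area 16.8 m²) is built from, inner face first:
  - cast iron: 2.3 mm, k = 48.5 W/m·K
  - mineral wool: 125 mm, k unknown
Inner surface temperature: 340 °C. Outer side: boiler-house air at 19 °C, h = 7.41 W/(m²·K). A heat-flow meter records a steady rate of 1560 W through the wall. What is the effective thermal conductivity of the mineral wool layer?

k ≈ 0.0376 W/(m·K)

Model the wall as resistances in series:
R_cast iron = L/(kA) = 0.0023/(48.5×16.8) = 2.823×10^-6 K/W
R_outer film = 1/(h_o·A) = 1/(7.41×16.8) = 0.008033 K/W
Sum of known resistances R_other = 0.008036 K/W
Total R = ΔT/Q = 321/1560 = 0.2058 K/W
R_mineral wool = R_total − R_other = 0.1977 K/W
k = L/(R·A) = 0.125/(0.1977×16.8)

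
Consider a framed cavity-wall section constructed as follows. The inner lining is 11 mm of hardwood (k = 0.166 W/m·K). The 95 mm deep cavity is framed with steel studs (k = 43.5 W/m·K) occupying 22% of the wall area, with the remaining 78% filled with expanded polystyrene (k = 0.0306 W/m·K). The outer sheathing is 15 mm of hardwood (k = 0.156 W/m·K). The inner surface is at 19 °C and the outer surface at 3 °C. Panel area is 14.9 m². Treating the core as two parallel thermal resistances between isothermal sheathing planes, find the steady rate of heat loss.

Sheathing layers in series; stud and cavity paths in parallel between them.
R_inner = 0.011/(0.166×14.9) = 0.004447 K/W
R_stud  = 0.095/(43.5×0.22×14.9) = 6.662×10^-4 K/W
R_cav   = 0.095/(0.0306×0.78×14.9) = 0.2671 K/W
1/R_core = 1/R_stud + 1/R_cav → R_core = 6.646×10^-4 K/W
R_outer = 0.015/(0.156×14.9) = 0.006453 K/W
R_total = 0.01157 K/W
Q = ΔT/R_total = 16/0.01157

Q ≈ 1380 W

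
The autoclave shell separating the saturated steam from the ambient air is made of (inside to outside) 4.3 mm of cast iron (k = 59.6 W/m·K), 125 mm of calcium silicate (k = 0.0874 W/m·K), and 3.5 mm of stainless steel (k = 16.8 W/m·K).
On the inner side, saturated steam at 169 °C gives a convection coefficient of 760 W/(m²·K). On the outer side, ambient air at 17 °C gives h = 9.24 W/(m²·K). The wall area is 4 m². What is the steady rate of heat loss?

Q ≈ 395 W

Using the resistance-network approach (series):
R_inner film = 1/(h_i·A) = 1/(760×4) = 3.289×10^-4 K/W
R_cast iron = L/(kA) = 0.0043/(59.6×4) = 1.804×10^-5 K/W
R_calcium silicate = L/(kA) = 0.125/(0.0874×4) = 0.3576 K/W
R_stainless steel = L/(kA) = 0.0035/(16.8×4) = 5.208×10^-5 K/W
R_outer film = 1/(h_o·A) = 1/(9.24×4) = 0.02706 K/W
R_total = 0.385 K/W
Q = ΔT / R_total = 152 / 0.385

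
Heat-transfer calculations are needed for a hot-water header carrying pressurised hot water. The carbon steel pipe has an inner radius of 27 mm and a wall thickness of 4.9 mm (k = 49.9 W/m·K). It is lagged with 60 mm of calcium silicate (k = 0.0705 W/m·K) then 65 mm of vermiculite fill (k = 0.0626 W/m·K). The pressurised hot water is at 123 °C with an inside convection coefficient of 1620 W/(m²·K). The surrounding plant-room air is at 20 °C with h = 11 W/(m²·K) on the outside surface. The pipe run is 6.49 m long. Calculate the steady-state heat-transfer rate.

For a radial system each layer contributes R = ln(r_out/r_in)/(2πkL); films add R = 1/(hA).
R_inner film = 1/(h_i·2πr₁L) = 1/(1620×2π×0.027×6.49) = 5.607×10^-4 K/W
R_carbon steel pipe wall = ln(31.9/27)/(2π×49.9×6.49) = 8.196×10^-5 K/W
R_calcium silicate = ln(91.9/31.9)/(2π×0.0705×6.49) = 0.3681 K/W
R_vermiculite fill = ln(156.9/91.9)/(2π×0.0626×6.49) = 0.2095 K/W
R_outer film = 1/(h_o·2πr_oL) = 1/(11×2π×0.1569×6.49) = 0.01421 K/W
R_total = 0.5925 K/W
Q = ΔT/R_total = 103/0.5925

Q ≈ 174 W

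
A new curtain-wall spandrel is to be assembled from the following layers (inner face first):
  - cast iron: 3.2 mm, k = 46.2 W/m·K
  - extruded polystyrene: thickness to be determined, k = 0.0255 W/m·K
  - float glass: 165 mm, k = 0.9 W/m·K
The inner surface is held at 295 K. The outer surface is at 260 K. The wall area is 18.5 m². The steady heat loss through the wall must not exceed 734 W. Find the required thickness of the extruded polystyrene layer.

L ≈ 17.8 mm

Treating each layer as a thermal resistance in series:
R_cast iron = L/(kA) = 0.0032/(46.2×18.5) = 3.744×10^-6 K/W
R_float glass = L/(kA) = 0.165/(0.9×18.5) = 0.00991 K/W
Sum of the known resistances R_other = 0.009914 K/W
Required total resistance R_tot = ΔT/Q_allow = 35/734 = 0.04768 K/W
R_extruded polystyrene = R_tot − R_other = 0.03777 K/W
L = R·k·A = 0.03777×0.0255×18.5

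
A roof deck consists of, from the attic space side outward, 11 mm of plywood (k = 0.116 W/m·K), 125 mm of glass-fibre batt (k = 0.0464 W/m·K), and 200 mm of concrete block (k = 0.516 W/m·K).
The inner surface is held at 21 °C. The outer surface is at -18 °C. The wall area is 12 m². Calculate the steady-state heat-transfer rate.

Q ≈ 147 W

Thermal resistances in series:
R_plywood = L/(kA) = 0.011/(0.116×12) = 0.007902 K/W
R_glass-fibre batt = L/(kA) = 0.125/(0.0464×12) = 0.2245 K/W
R_concrete block = L/(kA) = 0.2/(0.516×12) = 0.0323 K/W
R_total = 0.2647 K/W
Q = ΔT / R_total = 39 / 0.2647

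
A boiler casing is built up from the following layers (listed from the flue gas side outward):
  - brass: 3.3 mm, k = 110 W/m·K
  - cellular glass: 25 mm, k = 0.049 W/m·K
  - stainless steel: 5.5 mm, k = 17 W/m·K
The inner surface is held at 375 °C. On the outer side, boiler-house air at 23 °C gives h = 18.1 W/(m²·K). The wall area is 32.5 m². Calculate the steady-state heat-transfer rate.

Using the resistance-network approach (series):
R_brass = L/(kA) = 0.0033/(110×32.5) = 9.231×10^-7 K/W
R_cellular glass = L/(kA) = 0.025/(0.049×32.5) = 0.0157 K/W
R_stainless steel = L/(kA) = 0.0055/(17×32.5) = 9.955×10^-6 K/W
R_outer film = 1/(h_o·A) = 1/(18.1×32.5) = 0.0017 K/W
R_total = 0.01741 K/W
Q = ΔT / R_total = 352 / 0.01741

Q ≈ 20200 W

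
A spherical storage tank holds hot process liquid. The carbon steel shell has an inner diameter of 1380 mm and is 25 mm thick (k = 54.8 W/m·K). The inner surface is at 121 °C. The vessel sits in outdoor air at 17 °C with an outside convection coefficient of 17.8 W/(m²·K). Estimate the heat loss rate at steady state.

Q ≈ 11800 W

Each spherical layer contributes R = (1/r_i − 1/r_o)/(4πk):
R_carbon steel shell = (1/0.69 − 1/0.715)/(4π×54.8) = 7.359×10^-5 K/W
R_outer film = 1/(h·4πr_o²) = 1/(17.8×4π×0.715²) = 0.008745 K/W
R_total = 0.008819 K/W
Q = ΔT/R_total = 104/0.008819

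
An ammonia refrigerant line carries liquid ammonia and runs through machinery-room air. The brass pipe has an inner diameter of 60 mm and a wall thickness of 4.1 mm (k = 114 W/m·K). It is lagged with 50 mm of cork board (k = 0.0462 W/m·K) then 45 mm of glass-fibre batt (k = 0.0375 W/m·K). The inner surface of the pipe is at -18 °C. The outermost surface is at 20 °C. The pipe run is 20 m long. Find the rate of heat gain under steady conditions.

Treating each annulus and film as a series resistance:
R_brass pipe wall = ln(34.1/30)/(2π×114×20) = 8.942×10^-6 K/W
R_cork board = ln(84.1/34.1)/(2π×0.0462×20) = 0.1555 K/W
R_glass-fibre batt = ln(129.1/84.1)/(2π×0.0375×20) = 0.09095 K/W
R_total = 0.2464 K/W
Q = ΔT/R_total = 38/0.2464

Q ≈ 154 W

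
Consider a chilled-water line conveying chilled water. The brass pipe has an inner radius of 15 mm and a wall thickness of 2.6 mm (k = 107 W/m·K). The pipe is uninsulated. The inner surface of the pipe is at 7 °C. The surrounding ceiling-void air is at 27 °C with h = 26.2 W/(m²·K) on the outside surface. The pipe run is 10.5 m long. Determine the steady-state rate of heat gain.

For a radial system each layer contributes R = ln(r_out/r_in)/(2πkL); films add R = 1/(hA).
R_brass pipe wall = ln(17.6/15)/(2π×107×10.5) = 2.264×10^-5 K/W
R_outer film = 1/(h_o·2πr_oL) = 1/(26.2×2π×0.0176×10.5) = 0.03287 K/W
R_total = 0.03289 K/W
Q = ΔT/R_total = 20/0.03289

Q ≈ 608 W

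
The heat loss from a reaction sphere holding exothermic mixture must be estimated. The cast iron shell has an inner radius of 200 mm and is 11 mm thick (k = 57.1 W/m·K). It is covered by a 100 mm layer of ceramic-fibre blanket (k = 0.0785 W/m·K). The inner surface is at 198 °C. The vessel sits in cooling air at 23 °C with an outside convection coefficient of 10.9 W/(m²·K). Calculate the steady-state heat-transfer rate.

Q ≈ 108 W

For a spherical shell R = (1/r₁ − 1/r₂)/(4πk); film R = 1/(h·4πr²). In series:
R_cast iron shell = (1/0.2 − 1/0.211)/(4π×57.1) = 3.633×10^-4 K/W
R_ceramic-fibre blanket = (1/0.211 − 1/0.311)/(4π×0.0785) = 1.545 K/W
R_outer film = 1/(h·4πr_o²) = 1/(10.9×4π×0.311²) = 0.07548 K/W
R_total = 1.621 K/W
Q = ΔT/R_total = 175/1.621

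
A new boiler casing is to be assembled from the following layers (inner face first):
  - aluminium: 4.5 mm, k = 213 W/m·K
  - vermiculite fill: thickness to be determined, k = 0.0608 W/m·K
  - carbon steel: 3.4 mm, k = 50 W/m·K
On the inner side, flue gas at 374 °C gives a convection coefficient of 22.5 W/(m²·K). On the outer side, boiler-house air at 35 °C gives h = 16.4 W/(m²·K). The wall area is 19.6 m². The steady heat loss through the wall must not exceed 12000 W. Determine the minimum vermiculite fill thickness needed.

L ≈ 27.3 mm

Model the wall as resistances in series:
R_inner film = 1/(h_i·A) = 1/(22.5×19.6) = 0.002268 K/W
R_aluminium = L/(kA) = 0.0045/(213×19.6) = 1.078×10^-6 K/W
R_carbon steel = L/(kA) = 0.0034/(50×19.6) = 3.469×10^-6 K/W
R_outer film = 1/(h_o·A) = 1/(16.4×19.6) = 0.003111 K/W
Sum of the known resistances R_other = 0.005383 K/W
Required total resistance R_tot = ΔT/Q_allow = 339/12000 = 0.02825 K/W
R_vermiculite fill = R_tot − R_other = 0.02287 K/W
L = R·k·A = 0.02287×0.0608×19.6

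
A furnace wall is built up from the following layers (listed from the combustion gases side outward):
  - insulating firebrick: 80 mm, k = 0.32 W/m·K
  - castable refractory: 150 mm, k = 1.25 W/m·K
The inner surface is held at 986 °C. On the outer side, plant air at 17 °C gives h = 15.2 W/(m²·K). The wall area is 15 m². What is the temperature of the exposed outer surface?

T ≈ 163 °C

Treating each layer as a thermal resistance in series:
R_insulating firebrick = L/(kA) = 0.08/(0.32×15) = 0.01667 K/W
R_castable refractory = L/(kA) = 0.15/(1.25×15) = 0.008 K/W
R_outer film = 1/(h_o·A) = 1/(15.2×15) = 0.004386 K/W
R_total = 0.02905 K/W;  Q = ΔT/R_total = 969/0.02905 = 33350 W
T_interface = T_inner − Q·ΣR(inner→interface) = 986 − 33400×0.02467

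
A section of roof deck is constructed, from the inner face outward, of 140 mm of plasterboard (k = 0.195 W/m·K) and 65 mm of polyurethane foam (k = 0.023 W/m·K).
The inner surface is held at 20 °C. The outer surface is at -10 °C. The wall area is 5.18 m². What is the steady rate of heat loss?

Q ≈ 43.8 W

Thermal resistances in series:
R_plasterboard = L/(kA) = 0.14/(0.195×5.18) = 0.1386 K/W
R_polyurethane foam = L/(kA) = 0.065/(0.023×5.18) = 0.5456 K/W
R_total = 0.6842 K/W
Q = ΔT / R_total = 30 / 0.6842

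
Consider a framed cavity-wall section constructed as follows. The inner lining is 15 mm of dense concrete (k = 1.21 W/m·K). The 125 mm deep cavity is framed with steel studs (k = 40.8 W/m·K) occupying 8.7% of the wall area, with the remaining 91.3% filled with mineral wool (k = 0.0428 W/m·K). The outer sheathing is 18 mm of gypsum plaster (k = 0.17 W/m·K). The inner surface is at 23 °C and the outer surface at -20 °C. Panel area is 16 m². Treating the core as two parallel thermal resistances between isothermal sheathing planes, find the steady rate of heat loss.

Q ≈ 4490 W

Sheathing layers in series; stud and cavity paths in parallel between them.
R_inner = 0.015/(1.21×16) = 7.748×10^-4 K/W
R_stud  = 0.125/(40.8×0.087×16) = 0.002201 K/W
R_cav   = 0.125/(0.0428×0.913×16) = 0.1999 K/W
1/R_core = 1/R_stud + 1/R_cav → R_core = 0.002177 K/W
R_outer = 0.018/(0.17×16) = 0.006618 K/W
R_total = 0.009569 K/W
Q = ΔT/R_total = 43/0.009569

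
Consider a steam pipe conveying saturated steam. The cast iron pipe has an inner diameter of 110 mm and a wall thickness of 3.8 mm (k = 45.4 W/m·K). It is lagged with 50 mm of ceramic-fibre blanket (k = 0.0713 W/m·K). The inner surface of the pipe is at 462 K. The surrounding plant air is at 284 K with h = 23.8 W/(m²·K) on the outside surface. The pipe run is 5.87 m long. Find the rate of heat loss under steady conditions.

Q ≈ 728 W

Per-layer cylindrical resistances, series-summed:
R_cast iron pipe wall = ln(58.8/55)/(2π×45.4×5.87) = 3.99×10^-5 K/W
R_ceramic-fibre blanket = ln(108.8/58.8)/(2π×0.0713×5.87) = 0.234 K/W
R_outer film = 1/(h_o·2πr_oL) = 1/(23.8×2π×0.1088×5.87) = 0.01047 K/W
R_total = 0.2445 K/W
Q = ΔT/R_total = 178/0.2445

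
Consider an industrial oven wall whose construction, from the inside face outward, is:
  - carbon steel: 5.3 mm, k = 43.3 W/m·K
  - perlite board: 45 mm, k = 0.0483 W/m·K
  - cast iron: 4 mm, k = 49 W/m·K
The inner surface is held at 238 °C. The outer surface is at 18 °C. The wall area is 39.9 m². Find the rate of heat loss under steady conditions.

Q ≈ 9420 W

Model the wall as resistances in series:
R_carbon steel = L/(kA) = 0.0053/(43.3×39.9) = 3.068×10^-6 K/W
R_perlite board = L/(kA) = 0.045/(0.0483×39.9) = 0.02335 K/W
R_cast iron = L/(kA) = 0.004/(49×39.9) = 2.046×10^-6 K/W
R_total = 0.02336 K/W
Q = ΔT / R_total = 220 / 0.02336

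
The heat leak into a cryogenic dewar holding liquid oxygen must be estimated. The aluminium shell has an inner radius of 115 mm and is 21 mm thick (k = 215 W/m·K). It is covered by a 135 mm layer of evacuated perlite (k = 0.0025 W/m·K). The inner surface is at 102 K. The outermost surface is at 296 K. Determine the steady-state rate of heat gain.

Spherical conduction: R = (1/r_in − 1/r_out)/(4πk) per layer; series-sum.
R_aluminium shell = (1/0.115 − 1/0.136)/(4π×215) = 4.97×10^-4 K/W
R_evacuated perlite = (1/0.136 − 1/0.271)/(4π×0.0025) = 116.6 K/W
R_total = 116.6 K/W
Q = ΔT/R_total = 194/116.6

Q ≈ 1.66 W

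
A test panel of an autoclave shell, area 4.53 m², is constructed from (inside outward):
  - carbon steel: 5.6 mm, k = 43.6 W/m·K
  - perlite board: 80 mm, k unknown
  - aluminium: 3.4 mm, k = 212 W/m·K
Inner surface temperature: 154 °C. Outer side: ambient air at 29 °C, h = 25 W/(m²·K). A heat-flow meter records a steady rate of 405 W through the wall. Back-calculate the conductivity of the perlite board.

k ≈ 0.0589 W/(m·K)

Treating each layer as a thermal resistance in series:
R_carbon steel = L/(kA) = 0.0056/(43.6×4.53) = 2.835×10^-5 K/W
R_aluminium = L/(kA) = 0.0034/(212×4.53) = 3.54×10^-6 K/W
R_outer film = 1/(h_o·A) = 1/(25×4.53) = 0.00883 K/W
Sum of known resistances R_other = 0.008862 K/W
Total R = ΔT/Q = 125/405 = 0.3086 K/W
R_perlite board = R_total − R_other = 0.2998 K/W
k = L/(R·A) = 0.08/(0.2998×4.53)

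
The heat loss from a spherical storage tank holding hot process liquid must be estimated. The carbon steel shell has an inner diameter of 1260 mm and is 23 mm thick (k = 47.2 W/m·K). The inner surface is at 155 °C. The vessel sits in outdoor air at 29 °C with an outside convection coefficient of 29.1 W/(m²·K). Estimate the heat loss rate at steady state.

For a spherical shell R = (1/r₁ − 1/r₂)/(4πk); film R = 1/(h·4πr²). In series:
R_carbon steel shell = (1/0.63 − 1/0.653)/(4π×47.2) = 9.426×10^-5 K/W
R_outer film = 1/(h·4πr_o²) = 1/(29.1×4π×0.653²) = 0.006413 K/W
R_total = 0.006507 K/W
Q = ΔT/R_total = 126/0.006507

Q ≈ 19400 W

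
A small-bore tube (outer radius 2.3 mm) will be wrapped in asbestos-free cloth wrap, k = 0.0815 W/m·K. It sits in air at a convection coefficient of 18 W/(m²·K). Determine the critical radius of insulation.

r_cr ≈ 4.53 mm

For a cylinder r_cr = k/h = 0.0815/18
r_cr = 4.53 mm; since the bare radius (2.3 mm) is below r_cr, adding a thin layer of insulation will *increase* heat loss.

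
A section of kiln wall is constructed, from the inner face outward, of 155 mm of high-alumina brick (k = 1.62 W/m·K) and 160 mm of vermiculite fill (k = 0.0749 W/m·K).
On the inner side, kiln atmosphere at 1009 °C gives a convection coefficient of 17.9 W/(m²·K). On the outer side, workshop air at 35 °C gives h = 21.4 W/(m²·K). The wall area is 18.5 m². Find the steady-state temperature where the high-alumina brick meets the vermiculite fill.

Treating each layer as a thermal resistance in series:
R_inner film = 1/(h_i·A) = 1/(17.9×18.5) = 0.00302 K/W
R_high-alumina brick = L/(kA) = 0.155/(1.62×18.5) = 0.005172 K/W
R_vermiculite fill = L/(kA) = 0.16/(0.0749×18.5) = 0.1155 K/W
R_outer film = 1/(h_o·A) = 1/(21.4×18.5) = 0.002526 K/W
R_total = 0.1262 K/W;  Q = ΔT/R_total = 974/0.1262 = 7719 W
T_interface = T_inner − Q·ΣR(inner→interface) = 1009 − 7720×0.008192

T ≈ 946 °C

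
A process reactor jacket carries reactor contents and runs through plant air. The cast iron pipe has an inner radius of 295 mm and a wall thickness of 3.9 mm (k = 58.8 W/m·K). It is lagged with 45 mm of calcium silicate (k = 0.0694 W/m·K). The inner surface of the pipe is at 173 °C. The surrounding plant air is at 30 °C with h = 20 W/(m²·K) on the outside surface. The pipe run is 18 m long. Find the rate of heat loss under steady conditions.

Q ≈ 7470 W

Radial resistances (cylindrical: R_cond = ln(r_o/r_i)/(2πkL), R_conv = 1/(h·2πrL)):
R_cast iron pipe wall = ln(298.9/295)/(2π×58.8×18) = 1.975×10^-6 K/W
R_calcium silicate = ln(343.9/298.9)/(2π×0.0694×18) = 0.01787 K/W
R_outer film = 1/(h_o·2πr_oL) = 1/(20×2π×0.3439×18) = 0.001286 K/W
R_total = 0.01916 K/W
Q = ΔT/R_total = 143/0.01916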